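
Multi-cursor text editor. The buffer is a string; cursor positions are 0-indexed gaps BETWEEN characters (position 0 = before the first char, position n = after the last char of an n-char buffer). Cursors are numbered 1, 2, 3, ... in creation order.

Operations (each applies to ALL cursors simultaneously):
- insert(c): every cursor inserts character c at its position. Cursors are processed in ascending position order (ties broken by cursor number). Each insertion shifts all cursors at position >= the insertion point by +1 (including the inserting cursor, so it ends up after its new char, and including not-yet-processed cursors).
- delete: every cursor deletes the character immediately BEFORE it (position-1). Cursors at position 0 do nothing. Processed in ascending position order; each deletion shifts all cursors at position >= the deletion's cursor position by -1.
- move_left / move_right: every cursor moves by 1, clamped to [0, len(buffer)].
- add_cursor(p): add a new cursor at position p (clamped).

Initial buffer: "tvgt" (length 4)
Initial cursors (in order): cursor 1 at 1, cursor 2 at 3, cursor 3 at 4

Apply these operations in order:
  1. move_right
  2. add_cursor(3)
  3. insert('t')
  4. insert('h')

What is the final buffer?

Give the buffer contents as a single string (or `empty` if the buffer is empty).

Answer: tvthgthttthh

Derivation:
After op 1 (move_right): buffer="tvgt" (len 4), cursors c1@2 c2@4 c3@4, authorship ....
After op 2 (add_cursor(3)): buffer="tvgt" (len 4), cursors c1@2 c4@3 c2@4 c3@4, authorship ....
After op 3 (insert('t')): buffer="tvtgtttt" (len 8), cursors c1@3 c4@5 c2@8 c3@8, authorship ..1.4.23
After op 4 (insert('h')): buffer="tvthgthttthh" (len 12), cursors c1@4 c4@7 c2@12 c3@12, authorship ..11.44.2323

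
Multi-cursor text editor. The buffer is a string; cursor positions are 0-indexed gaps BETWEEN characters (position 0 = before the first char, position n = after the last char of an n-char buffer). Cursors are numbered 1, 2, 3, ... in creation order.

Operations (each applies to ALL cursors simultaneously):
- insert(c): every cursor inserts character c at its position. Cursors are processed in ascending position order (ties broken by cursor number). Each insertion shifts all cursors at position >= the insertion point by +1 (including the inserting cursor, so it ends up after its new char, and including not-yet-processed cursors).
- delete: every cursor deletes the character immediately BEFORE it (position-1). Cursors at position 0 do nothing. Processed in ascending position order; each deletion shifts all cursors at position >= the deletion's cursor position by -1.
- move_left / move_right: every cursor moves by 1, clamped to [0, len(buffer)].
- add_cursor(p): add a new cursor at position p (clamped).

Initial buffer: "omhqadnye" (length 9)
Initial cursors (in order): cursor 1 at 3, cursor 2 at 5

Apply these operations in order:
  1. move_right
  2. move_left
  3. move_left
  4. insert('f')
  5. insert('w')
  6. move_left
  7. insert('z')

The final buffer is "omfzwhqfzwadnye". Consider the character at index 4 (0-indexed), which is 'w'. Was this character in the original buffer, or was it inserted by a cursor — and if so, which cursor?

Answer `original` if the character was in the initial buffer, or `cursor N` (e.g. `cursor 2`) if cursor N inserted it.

After op 1 (move_right): buffer="omhqadnye" (len 9), cursors c1@4 c2@6, authorship .........
After op 2 (move_left): buffer="omhqadnye" (len 9), cursors c1@3 c2@5, authorship .........
After op 3 (move_left): buffer="omhqadnye" (len 9), cursors c1@2 c2@4, authorship .........
After op 4 (insert('f')): buffer="omfhqfadnye" (len 11), cursors c1@3 c2@6, authorship ..1..2.....
After op 5 (insert('w')): buffer="omfwhqfwadnye" (len 13), cursors c1@4 c2@8, authorship ..11..22.....
After op 6 (move_left): buffer="omfwhqfwadnye" (len 13), cursors c1@3 c2@7, authorship ..11..22.....
After op 7 (insert('z')): buffer="omfzwhqfzwadnye" (len 15), cursors c1@4 c2@9, authorship ..111..222.....
Authorship (.=original, N=cursor N): . . 1 1 1 . . 2 2 2 . . . . .
Index 4: author = 1

Answer: cursor 1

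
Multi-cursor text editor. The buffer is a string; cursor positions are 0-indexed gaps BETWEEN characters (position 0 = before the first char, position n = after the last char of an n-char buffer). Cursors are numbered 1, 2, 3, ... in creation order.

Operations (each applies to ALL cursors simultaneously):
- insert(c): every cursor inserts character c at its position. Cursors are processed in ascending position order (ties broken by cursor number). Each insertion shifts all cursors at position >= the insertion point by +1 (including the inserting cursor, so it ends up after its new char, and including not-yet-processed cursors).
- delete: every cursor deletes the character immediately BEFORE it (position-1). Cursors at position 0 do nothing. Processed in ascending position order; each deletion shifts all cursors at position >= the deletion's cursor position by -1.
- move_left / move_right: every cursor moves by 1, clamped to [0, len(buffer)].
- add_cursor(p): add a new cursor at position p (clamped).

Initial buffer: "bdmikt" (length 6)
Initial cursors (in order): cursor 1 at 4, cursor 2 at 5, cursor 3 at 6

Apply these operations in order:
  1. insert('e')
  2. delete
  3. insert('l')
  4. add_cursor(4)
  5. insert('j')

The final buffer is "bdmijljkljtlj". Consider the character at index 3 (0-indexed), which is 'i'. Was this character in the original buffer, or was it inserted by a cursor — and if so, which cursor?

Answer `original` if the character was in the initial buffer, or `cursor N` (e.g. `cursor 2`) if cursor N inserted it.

Answer: original

Derivation:
After op 1 (insert('e')): buffer="bdmiekete" (len 9), cursors c1@5 c2@7 c3@9, authorship ....1.2.3
After op 2 (delete): buffer="bdmikt" (len 6), cursors c1@4 c2@5 c3@6, authorship ......
After op 3 (insert('l')): buffer="bdmilkltl" (len 9), cursors c1@5 c2@7 c3@9, authorship ....1.2.3
After op 4 (add_cursor(4)): buffer="bdmilkltl" (len 9), cursors c4@4 c1@5 c2@7 c3@9, authorship ....1.2.3
After op 5 (insert('j')): buffer="bdmijljkljtlj" (len 13), cursors c4@5 c1@7 c2@10 c3@13, authorship ....411.22.33
Authorship (.=original, N=cursor N): . . . . 4 1 1 . 2 2 . 3 3
Index 3: author = original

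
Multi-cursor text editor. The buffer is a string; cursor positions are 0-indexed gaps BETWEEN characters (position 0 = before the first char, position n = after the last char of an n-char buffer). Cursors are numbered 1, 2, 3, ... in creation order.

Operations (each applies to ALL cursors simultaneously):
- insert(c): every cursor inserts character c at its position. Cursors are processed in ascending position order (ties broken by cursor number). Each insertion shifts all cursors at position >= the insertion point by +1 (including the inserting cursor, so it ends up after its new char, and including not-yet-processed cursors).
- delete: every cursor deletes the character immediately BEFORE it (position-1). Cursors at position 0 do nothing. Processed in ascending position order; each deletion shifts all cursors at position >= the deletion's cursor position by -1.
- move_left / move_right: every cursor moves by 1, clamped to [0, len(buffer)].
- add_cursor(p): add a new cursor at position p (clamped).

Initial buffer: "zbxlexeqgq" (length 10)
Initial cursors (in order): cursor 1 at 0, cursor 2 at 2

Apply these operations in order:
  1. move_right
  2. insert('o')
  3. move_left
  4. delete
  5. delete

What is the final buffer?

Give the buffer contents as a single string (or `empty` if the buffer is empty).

Answer: oolexeqgq

Derivation:
After op 1 (move_right): buffer="zbxlexeqgq" (len 10), cursors c1@1 c2@3, authorship ..........
After op 2 (insert('o')): buffer="zobxolexeqgq" (len 12), cursors c1@2 c2@5, authorship .1..2.......
After op 3 (move_left): buffer="zobxolexeqgq" (len 12), cursors c1@1 c2@4, authorship .1..2.......
After op 4 (delete): buffer="obolexeqgq" (len 10), cursors c1@0 c2@2, authorship 1.2.......
After op 5 (delete): buffer="oolexeqgq" (len 9), cursors c1@0 c2@1, authorship 12.......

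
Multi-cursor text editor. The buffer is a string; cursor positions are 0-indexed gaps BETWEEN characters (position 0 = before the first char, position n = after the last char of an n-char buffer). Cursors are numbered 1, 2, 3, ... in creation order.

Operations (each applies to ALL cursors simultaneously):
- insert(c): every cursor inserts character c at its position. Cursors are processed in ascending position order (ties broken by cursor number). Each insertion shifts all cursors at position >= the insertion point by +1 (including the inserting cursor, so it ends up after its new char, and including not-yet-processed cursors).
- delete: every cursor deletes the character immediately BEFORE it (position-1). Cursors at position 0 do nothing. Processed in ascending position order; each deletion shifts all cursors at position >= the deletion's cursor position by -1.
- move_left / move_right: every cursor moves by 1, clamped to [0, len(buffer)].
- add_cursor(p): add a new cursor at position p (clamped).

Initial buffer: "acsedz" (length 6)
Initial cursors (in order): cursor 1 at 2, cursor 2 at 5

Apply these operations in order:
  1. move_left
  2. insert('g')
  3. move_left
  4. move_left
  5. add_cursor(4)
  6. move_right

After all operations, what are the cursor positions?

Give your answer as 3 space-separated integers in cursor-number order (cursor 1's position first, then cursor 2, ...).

After op 1 (move_left): buffer="acsedz" (len 6), cursors c1@1 c2@4, authorship ......
After op 2 (insert('g')): buffer="agcsegdz" (len 8), cursors c1@2 c2@6, authorship .1...2..
After op 3 (move_left): buffer="agcsegdz" (len 8), cursors c1@1 c2@5, authorship .1...2..
After op 4 (move_left): buffer="agcsegdz" (len 8), cursors c1@0 c2@4, authorship .1...2..
After op 5 (add_cursor(4)): buffer="agcsegdz" (len 8), cursors c1@0 c2@4 c3@4, authorship .1...2..
After op 6 (move_right): buffer="agcsegdz" (len 8), cursors c1@1 c2@5 c3@5, authorship .1...2..

Answer: 1 5 5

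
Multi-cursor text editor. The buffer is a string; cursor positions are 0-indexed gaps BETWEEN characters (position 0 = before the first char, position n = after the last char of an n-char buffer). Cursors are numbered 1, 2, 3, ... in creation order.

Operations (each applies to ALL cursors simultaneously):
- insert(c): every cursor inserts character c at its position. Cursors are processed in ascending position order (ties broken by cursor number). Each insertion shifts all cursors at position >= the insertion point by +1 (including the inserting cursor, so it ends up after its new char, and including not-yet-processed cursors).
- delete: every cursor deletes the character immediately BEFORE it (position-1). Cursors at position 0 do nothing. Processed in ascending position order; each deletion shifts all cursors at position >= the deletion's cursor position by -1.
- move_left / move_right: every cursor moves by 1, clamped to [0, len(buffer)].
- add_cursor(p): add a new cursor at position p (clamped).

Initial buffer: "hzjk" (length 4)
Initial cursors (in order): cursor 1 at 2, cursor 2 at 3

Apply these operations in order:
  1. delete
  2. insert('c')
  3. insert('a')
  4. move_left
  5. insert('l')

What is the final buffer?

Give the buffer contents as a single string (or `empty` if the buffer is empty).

After op 1 (delete): buffer="hk" (len 2), cursors c1@1 c2@1, authorship ..
After op 2 (insert('c')): buffer="hcck" (len 4), cursors c1@3 c2@3, authorship .12.
After op 3 (insert('a')): buffer="hccaak" (len 6), cursors c1@5 c2@5, authorship .1212.
After op 4 (move_left): buffer="hccaak" (len 6), cursors c1@4 c2@4, authorship .1212.
After op 5 (insert('l')): buffer="hccallak" (len 8), cursors c1@6 c2@6, authorship .121122.

Answer: hccallak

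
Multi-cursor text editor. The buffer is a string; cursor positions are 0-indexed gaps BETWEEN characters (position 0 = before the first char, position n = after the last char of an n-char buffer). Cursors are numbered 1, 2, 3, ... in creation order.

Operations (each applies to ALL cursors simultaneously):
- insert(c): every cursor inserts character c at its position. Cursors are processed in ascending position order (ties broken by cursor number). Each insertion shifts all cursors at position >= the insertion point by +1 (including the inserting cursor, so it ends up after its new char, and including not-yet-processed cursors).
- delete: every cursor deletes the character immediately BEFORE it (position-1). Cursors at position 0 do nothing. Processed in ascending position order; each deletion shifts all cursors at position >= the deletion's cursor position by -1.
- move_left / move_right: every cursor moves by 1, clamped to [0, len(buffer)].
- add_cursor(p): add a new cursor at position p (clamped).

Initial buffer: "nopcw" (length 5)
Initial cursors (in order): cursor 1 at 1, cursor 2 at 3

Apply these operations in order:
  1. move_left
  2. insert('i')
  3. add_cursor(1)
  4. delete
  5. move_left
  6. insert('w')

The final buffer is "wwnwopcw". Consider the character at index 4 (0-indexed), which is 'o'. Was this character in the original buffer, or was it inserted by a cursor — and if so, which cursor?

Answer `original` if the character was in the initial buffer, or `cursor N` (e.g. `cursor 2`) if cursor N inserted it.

After op 1 (move_left): buffer="nopcw" (len 5), cursors c1@0 c2@2, authorship .....
After op 2 (insert('i')): buffer="inoipcw" (len 7), cursors c1@1 c2@4, authorship 1..2...
After op 3 (add_cursor(1)): buffer="inoipcw" (len 7), cursors c1@1 c3@1 c2@4, authorship 1..2...
After op 4 (delete): buffer="nopcw" (len 5), cursors c1@0 c3@0 c2@2, authorship .....
After op 5 (move_left): buffer="nopcw" (len 5), cursors c1@0 c3@0 c2@1, authorship .....
After op 6 (insert('w')): buffer="wwnwopcw" (len 8), cursors c1@2 c3@2 c2@4, authorship 13.2....
Authorship (.=original, N=cursor N): 1 3 . 2 . . . .
Index 4: author = original

Answer: original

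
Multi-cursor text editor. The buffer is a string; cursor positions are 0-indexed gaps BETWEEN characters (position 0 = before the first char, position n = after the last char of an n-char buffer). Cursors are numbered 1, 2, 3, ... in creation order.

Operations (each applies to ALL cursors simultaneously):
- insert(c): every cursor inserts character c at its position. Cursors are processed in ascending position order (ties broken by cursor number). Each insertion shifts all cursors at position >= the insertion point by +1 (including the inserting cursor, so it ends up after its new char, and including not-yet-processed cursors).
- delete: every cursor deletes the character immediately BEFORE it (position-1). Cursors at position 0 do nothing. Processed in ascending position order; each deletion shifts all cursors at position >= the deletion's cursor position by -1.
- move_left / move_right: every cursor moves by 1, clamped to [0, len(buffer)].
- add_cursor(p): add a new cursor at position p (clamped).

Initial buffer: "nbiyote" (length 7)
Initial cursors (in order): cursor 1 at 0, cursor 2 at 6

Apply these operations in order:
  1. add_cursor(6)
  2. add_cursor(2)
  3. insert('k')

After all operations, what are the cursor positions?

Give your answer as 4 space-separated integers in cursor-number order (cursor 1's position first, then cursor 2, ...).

Answer: 1 10 10 4

Derivation:
After op 1 (add_cursor(6)): buffer="nbiyote" (len 7), cursors c1@0 c2@6 c3@6, authorship .......
After op 2 (add_cursor(2)): buffer="nbiyote" (len 7), cursors c1@0 c4@2 c2@6 c3@6, authorship .......
After op 3 (insert('k')): buffer="knbkiyotkke" (len 11), cursors c1@1 c4@4 c2@10 c3@10, authorship 1..4....23.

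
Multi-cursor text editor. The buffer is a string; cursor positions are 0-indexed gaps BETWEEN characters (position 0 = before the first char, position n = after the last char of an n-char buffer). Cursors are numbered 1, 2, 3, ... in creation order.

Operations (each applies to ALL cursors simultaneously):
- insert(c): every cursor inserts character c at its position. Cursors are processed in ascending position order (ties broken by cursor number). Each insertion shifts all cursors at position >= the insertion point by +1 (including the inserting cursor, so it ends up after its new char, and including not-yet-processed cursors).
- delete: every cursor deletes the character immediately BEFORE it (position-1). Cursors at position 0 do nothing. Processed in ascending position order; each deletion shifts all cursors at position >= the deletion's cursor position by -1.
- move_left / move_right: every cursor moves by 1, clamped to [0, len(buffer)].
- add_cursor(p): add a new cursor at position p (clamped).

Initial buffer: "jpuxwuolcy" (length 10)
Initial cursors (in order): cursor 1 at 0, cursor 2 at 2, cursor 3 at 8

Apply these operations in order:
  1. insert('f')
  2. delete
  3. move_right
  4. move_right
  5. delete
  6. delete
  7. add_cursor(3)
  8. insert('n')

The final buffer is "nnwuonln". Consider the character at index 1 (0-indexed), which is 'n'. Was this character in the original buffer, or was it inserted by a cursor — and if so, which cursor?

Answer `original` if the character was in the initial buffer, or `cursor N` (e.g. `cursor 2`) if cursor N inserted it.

Answer: cursor 2

Derivation:
After op 1 (insert('f')): buffer="fjpfuxwuolfcy" (len 13), cursors c1@1 c2@4 c3@11, authorship 1..2......3..
After op 2 (delete): buffer="jpuxwuolcy" (len 10), cursors c1@0 c2@2 c3@8, authorship ..........
After op 3 (move_right): buffer="jpuxwuolcy" (len 10), cursors c1@1 c2@3 c3@9, authorship ..........
After op 4 (move_right): buffer="jpuxwuolcy" (len 10), cursors c1@2 c2@4 c3@10, authorship ..........
After op 5 (delete): buffer="juwuolc" (len 7), cursors c1@1 c2@2 c3@7, authorship .......
After op 6 (delete): buffer="wuol" (len 4), cursors c1@0 c2@0 c3@4, authorship ....
After op 7 (add_cursor(3)): buffer="wuol" (len 4), cursors c1@0 c2@0 c4@3 c3@4, authorship ....
After op 8 (insert('n')): buffer="nnwuonln" (len 8), cursors c1@2 c2@2 c4@6 c3@8, authorship 12...4.3
Authorship (.=original, N=cursor N): 1 2 . . . 4 . 3
Index 1: author = 2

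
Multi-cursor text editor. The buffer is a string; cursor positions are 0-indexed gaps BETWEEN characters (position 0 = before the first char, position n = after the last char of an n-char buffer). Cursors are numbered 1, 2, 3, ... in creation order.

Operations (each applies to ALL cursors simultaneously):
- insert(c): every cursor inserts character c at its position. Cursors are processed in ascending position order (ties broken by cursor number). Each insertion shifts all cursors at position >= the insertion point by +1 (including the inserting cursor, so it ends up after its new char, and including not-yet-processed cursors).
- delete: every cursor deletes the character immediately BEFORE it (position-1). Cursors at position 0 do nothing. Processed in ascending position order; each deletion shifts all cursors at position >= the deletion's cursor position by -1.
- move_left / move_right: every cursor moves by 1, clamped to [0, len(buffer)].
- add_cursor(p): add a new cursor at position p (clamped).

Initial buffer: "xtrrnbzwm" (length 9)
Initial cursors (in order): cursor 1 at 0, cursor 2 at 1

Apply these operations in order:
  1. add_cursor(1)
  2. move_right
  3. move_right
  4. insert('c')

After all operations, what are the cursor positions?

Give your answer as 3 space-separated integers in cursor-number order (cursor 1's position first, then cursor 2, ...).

After op 1 (add_cursor(1)): buffer="xtrrnbzwm" (len 9), cursors c1@0 c2@1 c3@1, authorship .........
After op 2 (move_right): buffer="xtrrnbzwm" (len 9), cursors c1@1 c2@2 c3@2, authorship .........
After op 3 (move_right): buffer="xtrrnbzwm" (len 9), cursors c1@2 c2@3 c3@3, authorship .........
After op 4 (insert('c')): buffer="xtcrccrnbzwm" (len 12), cursors c1@3 c2@6 c3@6, authorship ..1.23......

Answer: 3 6 6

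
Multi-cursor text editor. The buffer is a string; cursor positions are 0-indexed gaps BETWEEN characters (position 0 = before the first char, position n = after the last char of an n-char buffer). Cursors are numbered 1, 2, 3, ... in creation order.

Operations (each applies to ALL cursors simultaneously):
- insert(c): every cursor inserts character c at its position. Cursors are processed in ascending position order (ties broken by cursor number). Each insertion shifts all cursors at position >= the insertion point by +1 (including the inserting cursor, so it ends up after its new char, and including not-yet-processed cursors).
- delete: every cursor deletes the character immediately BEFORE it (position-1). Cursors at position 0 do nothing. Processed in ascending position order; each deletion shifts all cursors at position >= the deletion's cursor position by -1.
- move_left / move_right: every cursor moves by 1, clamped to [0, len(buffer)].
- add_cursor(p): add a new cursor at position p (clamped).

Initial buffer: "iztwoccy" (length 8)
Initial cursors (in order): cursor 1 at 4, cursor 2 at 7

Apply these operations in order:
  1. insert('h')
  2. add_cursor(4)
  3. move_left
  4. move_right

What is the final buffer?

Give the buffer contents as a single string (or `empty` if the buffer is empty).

Answer: iztwhocchy

Derivation:
After op 1 (insert('h')): buffer="iztwhocchy" (len 10), cursors c1@5 c2@9, authorship ....1...2.
After op 2 (add_cursor(4)): buffer="iztwhocchy" (len 10), cursors c3@4 c1@5 c2@9, authorship ....1...2.
After op 3 (move_left): buffer="iztwhocchy" (len 10), cursors c3@3 c1@4 c2@8, authorship ....1...2.
After op 4 (move_right): buffer="iztwhocchy" (len 10), cursors c3@4 c1@5 c2@9, authorship ....1...2.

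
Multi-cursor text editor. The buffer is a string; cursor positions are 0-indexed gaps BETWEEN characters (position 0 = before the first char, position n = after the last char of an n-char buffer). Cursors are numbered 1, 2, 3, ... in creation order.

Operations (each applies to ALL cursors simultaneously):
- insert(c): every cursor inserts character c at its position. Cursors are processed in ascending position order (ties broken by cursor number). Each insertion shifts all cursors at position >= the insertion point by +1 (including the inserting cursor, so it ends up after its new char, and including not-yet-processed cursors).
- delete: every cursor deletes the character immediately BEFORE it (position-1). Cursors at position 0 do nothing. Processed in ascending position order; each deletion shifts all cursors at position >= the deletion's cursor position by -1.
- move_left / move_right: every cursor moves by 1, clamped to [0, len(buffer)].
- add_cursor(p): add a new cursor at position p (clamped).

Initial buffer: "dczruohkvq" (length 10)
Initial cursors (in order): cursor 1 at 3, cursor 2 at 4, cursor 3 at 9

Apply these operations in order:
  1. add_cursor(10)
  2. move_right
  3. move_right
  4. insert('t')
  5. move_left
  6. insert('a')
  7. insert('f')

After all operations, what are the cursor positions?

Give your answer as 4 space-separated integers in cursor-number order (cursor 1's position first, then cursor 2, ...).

After op 1 (add_cursor(10)): buffer="dczruohkvq" (len 10), cursors c1@3 c2@4 c3@9 c4@10, authorship ..........
After op 2 (move_right): buffer="dczruohkvq" (len 10), cursors c1@4 c2@5 c3@10 c4@10, authorship ..........
After op 3 (move_right): buffer="dczruohkvq" (len 10), cursors c1@5 c2@6 c3@10 c4@10, authorship ..........
After op 4 (insert('t')): buffer="dczrutothkvqtt" (len 14), cursors c1@6 c2@8 c3@14 c4@14, authorship .....1.2....34
After op 5 (move_left): buffer="dczrutothkvqtt" (len 14), cursors c1@5 c2@7 c3@13 c4@13, authorship .....1.2....34
After op 6 (insert('a')): buffer="dczruatoathkvqtaat" (len 18), cursors c1@6 c2@9 c3@17 c4@17, authorship .....11.22....3344
After op 7 (insert('f')): buffer="dczruaftoafthkvqtaafft" (len 22), cursors c1@7 c2@11 c3@21 c4@21, authorship .....111.222....334344

Answer: 7 11 21 21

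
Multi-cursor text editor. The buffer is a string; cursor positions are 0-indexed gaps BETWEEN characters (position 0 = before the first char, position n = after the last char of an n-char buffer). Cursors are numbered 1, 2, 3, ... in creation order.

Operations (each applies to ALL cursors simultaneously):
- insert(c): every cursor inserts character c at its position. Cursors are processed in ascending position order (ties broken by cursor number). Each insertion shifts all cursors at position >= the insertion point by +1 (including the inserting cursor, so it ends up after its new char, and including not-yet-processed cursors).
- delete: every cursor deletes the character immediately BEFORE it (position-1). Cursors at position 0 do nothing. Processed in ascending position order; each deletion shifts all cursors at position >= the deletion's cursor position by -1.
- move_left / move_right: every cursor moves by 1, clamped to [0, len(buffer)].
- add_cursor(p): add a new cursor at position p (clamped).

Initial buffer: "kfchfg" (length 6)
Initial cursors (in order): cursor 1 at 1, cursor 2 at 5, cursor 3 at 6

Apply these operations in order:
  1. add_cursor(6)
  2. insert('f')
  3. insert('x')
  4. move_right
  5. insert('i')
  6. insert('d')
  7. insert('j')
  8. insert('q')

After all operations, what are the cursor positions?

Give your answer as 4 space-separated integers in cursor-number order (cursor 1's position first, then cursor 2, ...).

After op 1 (add_cursor(6)): buffer="kfchfg" (len 6), cursors c1@1 c2@5 c3@6 c4@6, authorship ......
After op 2 (insert('f')): buffer="kffchffgff" (len 10), cursors c1@2 c2@7 c3@10 c4@10, authorship .1....2.34
After op 3 (insert('x')): buffer="kfxfchffxgffxx" (len 14), cursors c1@3 c2@9 c3@14 c4@14, authorship .11....22.3434
After op 4 (move_right): buffer="kfxfchffxgffxx" (len 14), cursors c1@4 c2@10 c3@14 c4@14, authorship .11....22.3434
After op 5 (insert('i')): buffer="kfxfichffxgiffxxii" (len 18), cursors c1@5 c2@12 c3@18 c4@18, authorship .11.1...22.2343434
After op 6 (insert('d')): buffer="kfxfidchffxgidffxxiidd" (len 22), cursors c1@6 c2@14 c3@22 c4@22, authorship .11.11...22.2234343434
After op 7 (insert('j')): buffer="kfxfidjchffxgidjffxxiiddjj" (len 26), cursors c1@7 c2@16 c3@26 c4@26, authorship .11.111...22.2223434343434
After op 8 (insert('q')): buffer="kfxfidjqchffxgidjqffxxiiddjjqq" (len 30), cursors c1@8 c2@18 c3@30 c4@30, authorship .11.1111...22.2222343434343434

Answer: 8 18 30 30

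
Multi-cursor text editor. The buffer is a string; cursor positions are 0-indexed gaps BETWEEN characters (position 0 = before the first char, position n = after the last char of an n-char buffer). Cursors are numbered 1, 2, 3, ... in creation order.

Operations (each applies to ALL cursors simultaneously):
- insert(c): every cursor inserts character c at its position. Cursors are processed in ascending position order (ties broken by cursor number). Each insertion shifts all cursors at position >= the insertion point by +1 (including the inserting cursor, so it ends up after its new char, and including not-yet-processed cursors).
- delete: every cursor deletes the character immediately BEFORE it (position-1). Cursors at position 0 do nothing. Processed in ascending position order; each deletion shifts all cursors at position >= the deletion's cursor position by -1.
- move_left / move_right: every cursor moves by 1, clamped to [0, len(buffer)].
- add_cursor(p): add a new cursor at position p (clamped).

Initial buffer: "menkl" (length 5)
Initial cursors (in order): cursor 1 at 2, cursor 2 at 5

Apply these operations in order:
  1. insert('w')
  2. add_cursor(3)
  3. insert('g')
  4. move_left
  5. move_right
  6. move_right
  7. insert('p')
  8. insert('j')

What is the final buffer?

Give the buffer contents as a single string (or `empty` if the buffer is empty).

Answer: mewggnppjjklwgpj

Derivation:
After op 1 (insert('w')): buffer="mewnklw" (len 7), cursors c1@3 c2@7, authorship ..1...2
After op 2 (add_cursor(3)): buffer="mewnklw" (len 7), cursors c1@3 c3@3 c2@7, authorship ..1...2
After op 3 (insert('g')): buffer="mewggnklwg" (len 10), cursors c1@5 c3@5 c2@10, authorship ..113...22
After op 4 (move_left): buffer="mewggnklwg" (len 10), cursors c1@4 c3@4 c2@9, authorship ..113...22
After op 5 (move_right): buffer="mewggnklwg" (len 10), cursors c1@5 c3@5 c2@10, authorship ..113...22
After op 6 (move_right): buffer="mewggnklwg" (len 10), cursors c1@6 c3@6 c2@10, authorship ..113...22
After op 7 (insert('p')): buffer="mewggnppklwgp" (len 13), cursors c1@8 c3@8 c2@13, authorship ..113.13..222
After op 8 (insert('j')): buffer="mewggnppjjklwgpj" (len 16), cursors c1@10 c3@10 c2@16, authorship ..113.1313..2222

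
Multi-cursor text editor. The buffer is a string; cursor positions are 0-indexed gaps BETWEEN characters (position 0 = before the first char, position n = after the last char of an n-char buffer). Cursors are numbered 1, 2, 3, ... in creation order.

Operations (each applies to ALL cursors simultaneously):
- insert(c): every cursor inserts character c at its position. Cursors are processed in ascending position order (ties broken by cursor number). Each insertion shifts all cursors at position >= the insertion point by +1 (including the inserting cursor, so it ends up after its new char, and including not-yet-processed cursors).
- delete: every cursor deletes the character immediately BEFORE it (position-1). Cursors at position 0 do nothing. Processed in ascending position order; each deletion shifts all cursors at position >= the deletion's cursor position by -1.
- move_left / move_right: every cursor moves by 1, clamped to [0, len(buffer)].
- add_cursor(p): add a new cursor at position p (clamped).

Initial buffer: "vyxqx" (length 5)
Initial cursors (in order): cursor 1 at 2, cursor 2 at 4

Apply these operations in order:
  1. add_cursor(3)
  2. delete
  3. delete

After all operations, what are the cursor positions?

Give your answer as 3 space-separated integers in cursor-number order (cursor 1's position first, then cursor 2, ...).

Answer: 0 0 0

Derivation:
After op 1 (add_cursor(3)): buffer="vyxqx" (len 5), cursors c1@2 c3@3 c2@4, authorship .....
After op 2 (delete): buffer="vx" (len 2), cursors c1@1 c2@1 c3@1, authorship ..
After op 3 (delete): buffer="x" (len 1), cursors c1@0 c2@0 c3@0, authorship .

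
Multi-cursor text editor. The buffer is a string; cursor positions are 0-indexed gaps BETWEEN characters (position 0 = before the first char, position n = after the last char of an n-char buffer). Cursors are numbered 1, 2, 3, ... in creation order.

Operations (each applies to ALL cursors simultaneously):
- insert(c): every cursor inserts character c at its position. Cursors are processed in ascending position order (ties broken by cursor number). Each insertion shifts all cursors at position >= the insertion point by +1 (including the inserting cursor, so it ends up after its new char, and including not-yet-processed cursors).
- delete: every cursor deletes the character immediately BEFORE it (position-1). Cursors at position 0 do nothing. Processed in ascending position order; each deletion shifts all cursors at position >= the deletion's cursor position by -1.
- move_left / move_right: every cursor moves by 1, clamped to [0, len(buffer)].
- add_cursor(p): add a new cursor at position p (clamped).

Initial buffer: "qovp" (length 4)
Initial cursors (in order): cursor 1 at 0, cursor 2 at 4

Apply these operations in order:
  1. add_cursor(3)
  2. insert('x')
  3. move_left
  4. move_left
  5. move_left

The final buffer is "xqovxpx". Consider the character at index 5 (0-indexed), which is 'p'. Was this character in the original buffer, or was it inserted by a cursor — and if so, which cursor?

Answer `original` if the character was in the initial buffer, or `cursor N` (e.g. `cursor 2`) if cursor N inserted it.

After op 1 (add_cursor(3)): buffer="qovp" (len 4), cursors c1@0 c3@3 c2@4, authorship ....
After op 2 (insert('x')): buffer="xqovxpx" (len 7), cursors c1@1 c3@5 c2@7, authorship 1...3.2
After op 3 (move_left): buffer="xqovxpx" (len 7), cursors c1@0 c3@4 c2@6, authorship 1...3.2
After op 4 (move_left): buffer="xqovxpx" (len 7), cursors c1@0 c3@3 c2@5, authorship 1...3.2
After op 5 (move_left): buffer="xqovxpx" (len 7), cursors c1@0 c3@2 c2@4, authorship 1...3.2
Authorship (.=original, N=cursor N): 1 . . . 3 . 2
Index 5: author = original

Answer: original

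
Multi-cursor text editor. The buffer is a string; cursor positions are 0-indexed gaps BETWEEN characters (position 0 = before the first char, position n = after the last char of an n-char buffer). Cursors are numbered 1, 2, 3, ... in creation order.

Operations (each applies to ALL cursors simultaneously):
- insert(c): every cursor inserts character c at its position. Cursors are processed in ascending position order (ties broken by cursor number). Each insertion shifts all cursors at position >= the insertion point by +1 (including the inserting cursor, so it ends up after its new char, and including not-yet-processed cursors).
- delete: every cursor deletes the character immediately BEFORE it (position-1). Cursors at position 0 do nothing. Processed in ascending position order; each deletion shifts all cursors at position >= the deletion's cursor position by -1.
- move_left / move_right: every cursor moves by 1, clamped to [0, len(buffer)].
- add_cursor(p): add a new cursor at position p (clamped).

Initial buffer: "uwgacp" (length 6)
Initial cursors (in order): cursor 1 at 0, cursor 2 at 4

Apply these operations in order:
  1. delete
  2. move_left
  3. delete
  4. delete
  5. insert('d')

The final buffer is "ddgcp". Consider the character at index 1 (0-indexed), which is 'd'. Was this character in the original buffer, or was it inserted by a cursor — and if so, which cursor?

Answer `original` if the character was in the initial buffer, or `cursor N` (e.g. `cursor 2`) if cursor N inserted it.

After op 1 (delete): buffer="uwgcp" (len 5), cursors c1@0 c2@3, authorship .....
After op 2 (move_left): buffer="uwgcp" (len 5), cursors c1@0 c2@2, authorship .....
After op 3 (delete): buffer="ugcp" (len 4), cursors c1@0 c2@1, authorship ....
After op 4 (delete): buffer="gcp" (len 3), cursors c1@0 c2@0, authorship ...
After op 5 (insert('d')): buffer="ddgcp" (len 5), cursors c1@2 c2@2, authorship 12...
Authorship (.=original, N=cursor N): 1 2 . . .
Index 1: author = 2

Answer: cursor 2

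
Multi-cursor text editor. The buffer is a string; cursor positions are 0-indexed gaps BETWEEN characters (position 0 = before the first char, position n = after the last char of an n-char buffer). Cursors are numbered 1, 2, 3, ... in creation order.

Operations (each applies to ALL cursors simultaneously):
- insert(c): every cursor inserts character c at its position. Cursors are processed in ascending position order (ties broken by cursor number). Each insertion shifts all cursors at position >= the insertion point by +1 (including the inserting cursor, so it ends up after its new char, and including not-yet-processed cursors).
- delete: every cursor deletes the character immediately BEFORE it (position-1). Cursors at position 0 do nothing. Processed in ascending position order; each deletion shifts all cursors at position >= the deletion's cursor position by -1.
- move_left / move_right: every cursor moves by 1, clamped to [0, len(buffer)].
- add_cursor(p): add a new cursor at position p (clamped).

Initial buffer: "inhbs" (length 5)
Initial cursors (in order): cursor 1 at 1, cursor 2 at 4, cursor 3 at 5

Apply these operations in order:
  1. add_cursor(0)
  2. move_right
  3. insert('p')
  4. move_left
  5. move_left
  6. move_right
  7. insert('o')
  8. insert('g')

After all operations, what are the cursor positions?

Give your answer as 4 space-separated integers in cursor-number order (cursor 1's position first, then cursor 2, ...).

After op 1 (add_cursor(0)): buffer="inhbs" (len 5), cursors c4@0 c1@1 c2@4 c3@5, authorship .....
After op 2 (move_right): buffer="inhbs" (len 5), cursors c4@1 c1@2 c2@5 c3@5, authorship .....
After op 3 (insert('p')): buffer="ipnphbspp" (len 9), cursors c4@2 c1@4 c2@9 c3@9, authorship .4.1...23
After op 4 (move_left): buffer="ipnphbspp" (len 9), cursors c4@1 c1@3 c2@8 c3@8, authorship .4.1...23
After op 5 (move_left): buffer="ipnphbspp" (len 9), cursors c4@0 c1@2 c2@7 c3@7, authorship .4.1...23
After op 6 (move_right): buffer="ipnphbspp" (len 9), cursors c4@1 c1@3 c2@8 c3@8, authorship .4.1...23
After op 7 (insert('o')): buffer="iopnophbspoop" (len 13), cursors c4@2 c1@5 c2@12 c3@12, authorship .44.11...2233
After op 8 (insert('g')): buffer="iogpnogphbspooggp" (len 17), cursors c4@3 c1@7 c2@16 c3@16, authorship .444.111...223233

Answer: 7 16 16 3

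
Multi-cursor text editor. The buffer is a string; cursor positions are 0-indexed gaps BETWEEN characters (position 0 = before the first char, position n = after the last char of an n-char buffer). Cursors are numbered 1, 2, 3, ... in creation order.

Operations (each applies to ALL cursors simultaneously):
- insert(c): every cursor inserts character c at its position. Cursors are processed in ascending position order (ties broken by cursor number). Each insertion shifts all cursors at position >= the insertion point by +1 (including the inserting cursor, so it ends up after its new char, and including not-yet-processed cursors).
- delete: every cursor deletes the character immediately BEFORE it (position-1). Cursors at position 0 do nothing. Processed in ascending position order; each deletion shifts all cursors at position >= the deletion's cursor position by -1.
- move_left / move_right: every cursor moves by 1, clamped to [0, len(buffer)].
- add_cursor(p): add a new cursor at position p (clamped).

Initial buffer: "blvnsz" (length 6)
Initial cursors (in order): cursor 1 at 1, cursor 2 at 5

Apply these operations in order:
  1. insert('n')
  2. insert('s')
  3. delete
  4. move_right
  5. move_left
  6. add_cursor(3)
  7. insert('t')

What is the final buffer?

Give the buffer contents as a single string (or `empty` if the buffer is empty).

After op 1 (insert('n')): buffer="bnlvnsnz" (len 8), cursors c1@2 c2@7, authorship .1....2.
After op 2 (insert('s')): buffer="bnslvnsnsz" (len 10), cursors c1@3 c2@9, authorship .11....22.
After op 3 (delete): buffer="bnlvnsnz" (len 8), cursors c1@2 c2@7, authorship .1....2.
After op 4 (move_right): buffer="bnlvnsnz" (len 8), cursors c1@3 c2@8, authorship .1....2.
After op 5 (move_left): buffer="bnlvnsnz" (len 8), cursors c1@2 c2@7, authorship .1....2.
After op 6 (add_cursor(3)): buffer="bnlvnsnz" (len 8), cursors c1@2 c3@3 c2@7, authorship .1....2.
After op 7 (insert('t')): buffer="bntltvnsntz" (len 11), cursors c1@3 c3@5 c2@10, authorship .11.3...22.

Answer: bntltvnsntz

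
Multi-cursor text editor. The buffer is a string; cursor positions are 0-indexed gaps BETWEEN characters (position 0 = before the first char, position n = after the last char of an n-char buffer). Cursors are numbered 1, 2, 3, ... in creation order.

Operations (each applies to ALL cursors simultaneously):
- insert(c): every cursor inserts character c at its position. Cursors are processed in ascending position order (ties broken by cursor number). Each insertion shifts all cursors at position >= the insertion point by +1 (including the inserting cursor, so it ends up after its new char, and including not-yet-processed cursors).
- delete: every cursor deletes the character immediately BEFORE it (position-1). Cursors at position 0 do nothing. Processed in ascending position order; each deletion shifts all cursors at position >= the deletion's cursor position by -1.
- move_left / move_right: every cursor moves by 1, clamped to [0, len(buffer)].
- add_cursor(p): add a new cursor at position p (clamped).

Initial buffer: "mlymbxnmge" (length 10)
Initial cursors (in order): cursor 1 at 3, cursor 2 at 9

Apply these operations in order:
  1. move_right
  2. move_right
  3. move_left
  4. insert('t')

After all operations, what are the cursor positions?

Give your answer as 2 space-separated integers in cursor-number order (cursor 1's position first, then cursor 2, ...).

Answer: 5 11

Derivation:
After op 1 (move_right): buffer="mlymbxnmge" (len 10), cursors c1@4 c2@10, authorship ..........
After op 2 (move_right): buffer="mlymbxnmge" (len 10), cursors c1@5 c2@10, authorship ..........
After op 3 (move_left): buffer="mlymbxnmge" (len 10), cursors c1@4 c2@9, authorship ..........
After op 4 (insert('t')): buffer="mlymtbxnmgte" (len 12), cursors c1@5 c2@11, authorship ....1.....2.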